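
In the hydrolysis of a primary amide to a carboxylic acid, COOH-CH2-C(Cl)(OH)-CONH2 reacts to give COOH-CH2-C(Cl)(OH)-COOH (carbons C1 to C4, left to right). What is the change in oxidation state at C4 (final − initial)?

Before: C4 has 1 bond to C, 2 bonds to O, 1 bond to N → oxidation state +3.
After: C4 has 1 bond to C, 3 bonds to O → oxidation state +3.
Δ = +3 − (+3) = 0, so no net redox change at C4.

0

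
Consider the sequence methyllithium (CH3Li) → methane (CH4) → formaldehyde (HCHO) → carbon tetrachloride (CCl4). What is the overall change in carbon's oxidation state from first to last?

+8

Carbon oxidation states along the series — methyllithium: -4, methane: -4, formaldehyde: 0, carbon tetrachloride: +4.
Net change = +4 − (-4) = +8.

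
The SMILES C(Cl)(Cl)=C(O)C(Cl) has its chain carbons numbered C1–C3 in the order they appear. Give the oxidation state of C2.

Bonds to more-electronegative neighbours contribute +1 each, bonds to H or metals contribute −1 each, and C–C bonds contribute 0.
C2 has a double bond to C (2×0 = 0), one bond to C (0), one bond to O (+1).
Oxidation state = 0 + 0 + 1 = +1.

+1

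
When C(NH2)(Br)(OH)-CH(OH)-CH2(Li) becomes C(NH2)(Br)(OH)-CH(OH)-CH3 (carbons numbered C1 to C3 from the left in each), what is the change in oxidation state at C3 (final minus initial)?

Before: C3 has 1 bond to C, 2 bonds to H, 1 bond to Li → oxidation state -3.
After: C3 has 1 bond to C, 3 bonds to H → oxidation state -3.
Δ = -3 − (-3) = 0, so no net redox change at C3.

0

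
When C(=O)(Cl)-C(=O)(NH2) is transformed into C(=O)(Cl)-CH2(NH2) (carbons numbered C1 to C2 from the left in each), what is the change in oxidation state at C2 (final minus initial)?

-4

Before: C2 has 1 bond to C, 2 bonds to O, 1 bond to N → oxidation state +3.
After: C2 has 1 bond to C, 2 bonds to H, 1 bond to N → oxidation state -1.
Δ = -1 − (+3) = -4, so this is a reduction at C2.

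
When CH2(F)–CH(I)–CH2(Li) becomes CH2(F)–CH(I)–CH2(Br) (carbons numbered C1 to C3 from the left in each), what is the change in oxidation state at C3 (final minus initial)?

+2

Before: C3 has 1 bond to C, 2 bonds to H, 1 bond to Li → oxidation state -3.
After: C3 has 1 bond to C, 2 bonds to H, 1 bond to Br → oxidation state -1.
Δ = -1 − (-3) = +2, so this is an oxidation at C3.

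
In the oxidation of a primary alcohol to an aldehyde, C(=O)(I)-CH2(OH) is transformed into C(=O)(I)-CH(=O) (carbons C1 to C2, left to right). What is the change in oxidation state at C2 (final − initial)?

+2

Before: C2 has 1 bond to C, 2 bonds to H, 1 bond to O → oxidation state -1.
After: C2 has 1 bond to C, 1 bond to H, 2 bonds to O → oxidation state +1.
Δ = +1 − (-1) = +2, so this is an oxidation at C2.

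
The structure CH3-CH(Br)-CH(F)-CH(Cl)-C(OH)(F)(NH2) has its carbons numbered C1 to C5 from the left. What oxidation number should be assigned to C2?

Count +1 for every bond to an atom more electronegative than carbon and −1 for every bond to one less electronegative; C–C bonds are 0.
C2 has one bond to C (0), one bond to C (0), one bond to H (-1), one bond to Br (+1).
Oxidation state = 0 + 0 − 1 + 1 = 0.

0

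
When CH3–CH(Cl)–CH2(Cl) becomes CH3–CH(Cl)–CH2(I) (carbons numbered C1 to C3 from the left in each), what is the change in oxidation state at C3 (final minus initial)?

Before: C3 has 1 bond to C, 2 bonds to H, 1 bond to Cl → oxidation state -1.
After: C3 has 1 bond to C, 2 bonds to H, 1 bond to I → oxidation state -1.
Δ = -1 − (-1) = 0, so no net redox change at C3.

0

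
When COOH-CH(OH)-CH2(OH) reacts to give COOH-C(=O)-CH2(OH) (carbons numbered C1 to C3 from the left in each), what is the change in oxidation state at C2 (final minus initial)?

+2

Before: C2 has 2 bonds to C, 1 bond to H, 1 bond to O → oxidation state 0.
After: C2 has 2 bonds to C, 2 bonds to O → oxidation state +2.
Δ = +2 − (0) = +2, so this is an oxidation at C2.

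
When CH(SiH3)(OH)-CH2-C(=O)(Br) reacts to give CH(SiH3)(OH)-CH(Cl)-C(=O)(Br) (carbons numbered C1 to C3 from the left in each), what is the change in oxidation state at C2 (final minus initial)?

Before: C2 has 2 bonds to C, 2 bonds to H → oxidation state -2.
After: C2 has 2 bonds to C, 1 bond to H, 1 bond to Cl → oxidation state 0.
Δ = 0 − (-2) = +2, so this is an oxidation at C2.

+2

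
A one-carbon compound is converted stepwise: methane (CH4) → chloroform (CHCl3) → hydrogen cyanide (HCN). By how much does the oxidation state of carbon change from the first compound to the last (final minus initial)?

+6

Carbon oxidation states along the series — methane: -4, chloroform: +2, hydrogen cyanide: +2.
Net change = +2 − (-4) = +6.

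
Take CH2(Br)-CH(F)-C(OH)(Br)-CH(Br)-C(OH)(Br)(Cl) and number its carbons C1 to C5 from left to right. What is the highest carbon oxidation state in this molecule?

Assign +1 per bond to O/N/halogen, −1 per bond to H or an electropositive element, and 0 per bond to carbon. Tallying each carbon:
C1: 1C, 2H, 1Br → 0 − 2 + 1 = -1
C2: 2C, 1H, 1F → 0 − 1 + 1 = 0
C3: 2C, 1O, 1Br → 0 + 1 + 1 = +2
C4: 2C, 1H, 1Br → 0 − 1 + 1 = 0
C5: 1C, 1O, 1Cl, 1Br → 0 + 1 + 1 + 1 = +3
The highest value is +3.

+3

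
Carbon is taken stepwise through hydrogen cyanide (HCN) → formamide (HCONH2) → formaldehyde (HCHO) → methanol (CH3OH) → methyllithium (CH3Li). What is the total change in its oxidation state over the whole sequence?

Carbon oxidation states along the series — hydrogen cyanide: +2, formamide: +2, formaldehyde: 0, methanol: -2, methyllithium: -4.
Net change = -4 − (+2) = -6.

-6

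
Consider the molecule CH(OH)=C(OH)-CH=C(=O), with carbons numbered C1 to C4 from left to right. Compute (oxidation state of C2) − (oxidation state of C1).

+1

C2: 3C, 1O → 0 + 1 = +1
C1: 2C, 1H, 1O → 0 − 1 + 1 = 0
Difference: +1 − (0) = +1.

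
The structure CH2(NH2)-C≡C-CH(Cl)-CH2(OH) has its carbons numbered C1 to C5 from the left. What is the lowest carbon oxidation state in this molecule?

-1

Assign +1 per bond to O/N/halogen, −1 per bond to H or an electropositive element, and 0 per bond to carbon. Tallying each carbon:
C1: 1C, 2H, 1N → 0 − 2 + 1 = -1
C2: 4C → 0 = 0
C3: 4C → 0 = 0
C4: 2C, 1H, 1Cl → 0 − 1 + 1 = 0
C5: 1C, 2H, 1O → 0 − 2 + 1 = -1
The lowest value is -1.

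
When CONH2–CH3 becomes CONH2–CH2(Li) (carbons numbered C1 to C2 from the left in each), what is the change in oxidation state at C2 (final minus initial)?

Before: C2 has 1 bond to C, 3 bonds to H → oxidation state -3.
After: C2 has 1 bond to C, 2 bonds to H, 1 bond to Li → oxidation state -3.
Δ = -3 − (-3) = 0, so no net redox change at C2.

0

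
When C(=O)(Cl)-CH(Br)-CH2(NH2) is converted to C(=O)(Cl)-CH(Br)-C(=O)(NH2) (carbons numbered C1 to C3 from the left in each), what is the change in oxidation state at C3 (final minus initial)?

+4

Before: C3 has 1 bond to C, 2 bonds to H, 1 bond to N → oxidation state -1.
After: C3 has 1 bond to C, 2 bonds to O, 1 bond to N → oxidation state +3.
Δ = +3 − (-1) = +4, so this is an oxidation at C3.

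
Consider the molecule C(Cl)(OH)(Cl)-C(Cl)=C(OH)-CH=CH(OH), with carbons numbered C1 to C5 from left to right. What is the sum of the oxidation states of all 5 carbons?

+4

Each bond to a more electronegative atom (O, N, halogen) counts +1, each bond to a less electronegative atom (H, metal, B, Si) counts −1, and each C–C bond counts 0. Tallying each carbon:
C1: 1C, 1O, 2Cl → 0 + 1 + 2 = +3
C2: 3C, 1Cl → 0 + 1 = +1
C3: 3C, 1O → 0 + 1 = +1
C4: 3C, 1H → 0 − 1 = -1
C5: 2C, 1H, 1O → 0 − 1 + 1 = 0
Sum = +3 + 1 + 1 − 1 + 0 = +4.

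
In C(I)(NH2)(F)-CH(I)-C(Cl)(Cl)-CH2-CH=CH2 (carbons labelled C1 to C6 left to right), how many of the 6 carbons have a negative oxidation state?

3

Bonds to more-electronegative neighbours contribute +1 each, bonds to H or metals contribute −1 each, and C–C bonds contribute 0. Tallying each carbon:
C1: 1C, 1N, 1F, 1I → 0 + 1 + 1 + 1 = +3
C2: 2C, 1H, 1I → 0 − 1 + 1 = 0
C3: 2C, 2Cl → 0 + 2 = +2
C4: 2C, 2H → 0 − 2 = -2
C5: 3C, 1H → 0 − 1 = -1
C6: 2C, 2H → 0 − 2 = -2
3 carbons (C4, C5, C6) meet the condition.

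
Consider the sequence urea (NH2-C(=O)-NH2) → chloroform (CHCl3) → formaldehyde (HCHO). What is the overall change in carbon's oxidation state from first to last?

-4

Carbon oxidation states along the series — urea: +4, chloroform: +2, formaldehyde: 0.
Net change = 0 − (+4) = -4.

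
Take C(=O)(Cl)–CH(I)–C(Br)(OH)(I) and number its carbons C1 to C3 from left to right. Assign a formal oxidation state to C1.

Each bond to a more electronegative atom (O, N, halogen) counts +1, each bond to a less electronegative atom (H, metal, B, Si) counts −1, and each C–C bond counts 0.
C1 has one bond to C (0), a double bond to O (2×+1 = +2), one bond to Cl (+1).
Oxidation state = 0 + 2 + 1 = +3.

+3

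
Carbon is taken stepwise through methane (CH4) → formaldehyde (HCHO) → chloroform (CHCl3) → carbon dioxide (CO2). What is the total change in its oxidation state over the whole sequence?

+8

Carbon oxidation states along the series — methane: -4, formaldehyde: 0, chloroform: +2, carbon dioxide: +4.
Net change = +4 − (-4) = +8.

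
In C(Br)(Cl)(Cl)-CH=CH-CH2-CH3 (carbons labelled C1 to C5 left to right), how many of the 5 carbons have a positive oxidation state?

1

Tallying each carbon's bonds:
C1: 1C, 2Cl, 1Br → 0 + 2 + 1 = +3
C2: 3C, 1H → 0 − 1 = -1
C3: 3C, 1H → 0 − 1 = -1
C4: 2C, 2H → 0 − 2 = -2
C5: 1C, 3H → 0 − 3 = -3
1 carbon (C1) meets the condition.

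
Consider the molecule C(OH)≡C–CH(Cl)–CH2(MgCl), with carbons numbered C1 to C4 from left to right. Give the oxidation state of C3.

Assign +1 per bond to O/N/halogen, −1 per bond to H or an electropositive element, and 0 per bond to carbon.
C3 has one bond to C (0), one bond to C (0), one bond to Cl (+1), one bond to H (-1).
Oxidation state = 0 + 0 + 1 − 1 = 0.

0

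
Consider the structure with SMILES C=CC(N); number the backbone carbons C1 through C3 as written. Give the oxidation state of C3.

-1

Assign +1 per bond to O/N/halogen, −1 per bond to H or an electropositive element, and 0 per bond to carbon.
C3 has one bond to C (0), one bond to H (-1), one bond to N (+1), one bond to H (-1).
Oxidation state = 0 − 1 + 1 − 1 = -1.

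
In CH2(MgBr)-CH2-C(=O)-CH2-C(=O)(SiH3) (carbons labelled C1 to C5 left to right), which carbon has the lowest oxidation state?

Tallying each carbon's bonds:
C1: 1C, 2H, 1Mg → 0 − 2 − 1 = -3
C2: 2C, 2H → 0 − 2 = -2
C3: 2C, 2O → 0 + 2 = +2
C4: 2C, 2H → 0 − 2 = -2
C5: 1C, 2O, 1Si → 0 + 2 − 1 = +1
The most reduced carbon is C1 at -3.

C1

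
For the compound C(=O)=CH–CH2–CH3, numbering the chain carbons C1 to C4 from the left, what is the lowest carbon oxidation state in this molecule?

-3

Tallying each carbon's bonds:
C1: 2C, 2O → 0 + 2 = +2
C2: 3C, 1H → 0 − 1 = -1
C3: 2C, 2H → 0 − 2 = -2
C4: 1C, 3H → 0 − 3 = -3
The lowest value is -3.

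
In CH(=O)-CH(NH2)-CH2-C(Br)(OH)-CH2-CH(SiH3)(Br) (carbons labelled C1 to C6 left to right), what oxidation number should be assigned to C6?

C6 has one bond to C (0), one bond to Si (-1), one bond to Br (+1), one bond to H (-1).
Oxidation state = 0 − 1 + 1 − 1 = -1.

-1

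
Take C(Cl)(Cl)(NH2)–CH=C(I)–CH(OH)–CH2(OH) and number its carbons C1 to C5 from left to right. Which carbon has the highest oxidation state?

Tallying each carbon's bonds:
C1: 1C, 1N, 2Cl → 0 + 1 + 2 = +3
C2: 3C, 1H → 0 − 1 = -1
C3: 3C, 1I → 0 + 1 = +1
C4: 2C, 1H, 1O → 0 − 1 + 1 = 0
C5: 1C, 2H, 1O → 0 − 2 + 1 = -1
The most oxidised carbon is C1 at +3.

C1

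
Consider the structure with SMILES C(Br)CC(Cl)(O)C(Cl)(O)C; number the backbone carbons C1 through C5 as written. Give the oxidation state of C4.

Each bond to a more electronegative atom (O, N, halogen) counts +1, each bond to a less electronegative atom (H, metal, B, Si) counts −1, and each C–C bond counts 0.
C4 has one bond to C (0), one bond to C (0), one bond to Cl (+1), one bond to O (+1).
Oxidation state = 0 + 0 + 1 + 1 = +2.

+2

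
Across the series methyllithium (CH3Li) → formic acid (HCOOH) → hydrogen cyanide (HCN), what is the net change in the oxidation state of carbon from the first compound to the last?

+6

Carbon oxidation states along the series — methyllithium: -4, formic acid: +2, hydrogen cyanide: +2.
Net change = +2 − (-4) = +6.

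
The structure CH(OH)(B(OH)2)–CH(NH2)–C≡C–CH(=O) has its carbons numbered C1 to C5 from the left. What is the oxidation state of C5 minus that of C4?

+1

C5: 1C, 1H, 2O → 0 − 1 + 2 = +1
C4: 4C → 0 = 0
Difference: +1 − (0) = +1.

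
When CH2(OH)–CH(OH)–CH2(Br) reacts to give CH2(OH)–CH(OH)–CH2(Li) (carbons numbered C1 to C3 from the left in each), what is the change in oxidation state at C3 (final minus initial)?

-2

Before: C3 has 1 bond to C, 2 bonds to H, 1 bond to Br → oxidation state -1.
After: C3 has 1 bond to C, 2 bonds to H, 1 bond to Li → oxidation state -3.
Δ = -3 − (-1) = -2, so this is a reduction at C3.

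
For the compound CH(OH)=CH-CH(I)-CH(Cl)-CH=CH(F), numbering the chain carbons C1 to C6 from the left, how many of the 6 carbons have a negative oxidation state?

Tallying each carbon's bonds:
C1: 2C, 1H, 1O → 0 − 1 + 1 = 0
C2: 3C, 1H → 0 − 1 = -1
C3: 2C, 1H, 1I → 0 − 1 + 1 = 0
C4: 2C, 1H, 1Cl → 0 − 1 + 1 = 0
C5: 3C, 1H → 0 − 1 = -1
C6: 2C, 1H, 1F → 0 − 1 + 1 = 0
2 carbons (C2, C5) meet the condition.

2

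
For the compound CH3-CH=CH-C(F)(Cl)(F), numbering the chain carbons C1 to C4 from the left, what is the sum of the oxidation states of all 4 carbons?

-2

Assign +1 per bond to O/N/halogen, −1 per bond to H or an electropositive element, and 0 per bond to carbon. Tallying each carbon:
C1: 1C, 3H → 0 − 3 = -3
C2: 3C, 1H → 0 − 1 = -1
C3: 3C, 1H → 0 − 1 = -1
C4: 1C, 2F, 1Cl → 0 + 2 + 1 = +3
Sum = -3 − 1 − 1 + 3 = -2.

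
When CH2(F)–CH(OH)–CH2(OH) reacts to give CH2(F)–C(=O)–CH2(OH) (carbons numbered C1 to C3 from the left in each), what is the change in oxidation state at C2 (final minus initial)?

+2

Before: C2 has 2 bonds to C, 1 bond to H, 1 bond to O → oxidation state 0.
After: C2 has 2 bonds to C, 2 bonds to O → oxidation state +2.
Δ = +2 − (0) = +2, so this is an oxidation at C2.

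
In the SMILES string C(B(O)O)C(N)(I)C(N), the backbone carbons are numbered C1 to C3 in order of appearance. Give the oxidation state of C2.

+2

Each bond to a more electronegative atom (O, N, halogen) counts +1, each bond to a less electronegative atom (H, metal, B, Si) counts −1, and each C–C bond counts 0.
C2 has one bond to C (0), one bond to C (0), one bond to N (+1), one bond to I (+1).
Oxidation state = 0 + 0 + 1 + 1 = +2.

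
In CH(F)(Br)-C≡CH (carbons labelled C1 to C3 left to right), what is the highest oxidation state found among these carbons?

+1

Each bond to a more electronegative atom (O, N, halogen) counts +1, each bond to a less electronegative atom (H, metal, B, Si) counts −1, and each C–C bond counts 0. Tallying each carbon:
C1: 1C, 1H, 1F, 1Br → 0 − 1 + 1 + 1 = +1
C2: 4C → 0 = 0
C3: 3C, 1H → 0 − 1 = -1
The highest value is +1.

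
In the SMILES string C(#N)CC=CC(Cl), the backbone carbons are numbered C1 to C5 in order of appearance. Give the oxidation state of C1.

C1 has one bond to C (0), a triple bond to N (3×+1 = +3).
Oxidation state = 0 + 3 = +3.

+3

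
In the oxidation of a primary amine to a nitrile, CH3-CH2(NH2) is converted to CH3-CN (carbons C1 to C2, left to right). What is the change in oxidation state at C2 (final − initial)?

+4

Before: C2 has 1 bond to C, 2 bonds to H, 1 bond to N → oxidation state -1.
After: C2 has 1 bond to C, 3 bonds to N → oxidation state +3.
Δ = +3 − (-1) = +4, so this is an oxidation at C2.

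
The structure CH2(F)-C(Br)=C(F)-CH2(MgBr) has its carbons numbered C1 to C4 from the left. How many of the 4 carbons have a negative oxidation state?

2

Tallying each carbon's bonds:
C1: 1C, 2H, 1F → 0 − 2 + 1 = -1
C2: 3C, 1Br → 0 + 1 = +1
C3: 3C, 1F → 0 + 1 = +1
C4: 1C, 2H, 1Mg → 0 − 2 − 1 = -3
2 carbons (C1, C4) meet the condition.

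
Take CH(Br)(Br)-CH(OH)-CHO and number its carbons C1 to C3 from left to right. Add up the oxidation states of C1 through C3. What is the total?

Tallying each carbon's bonds:
C1: 1C, 1H, 2Br → 0 − 1 + 2 = +1
C2: 2C, 1H, 1O → 0 − 1 + 1 = 0
C3: 1C, 1H, 2O → 0 − 1 + 2 = +1
Sum = +1 + 0 + 1 = +2.

+2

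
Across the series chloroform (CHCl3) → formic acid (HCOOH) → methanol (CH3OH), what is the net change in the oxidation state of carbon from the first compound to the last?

Carbon oxidation states along the series — chloroform: +2, formic acid: +2, methanol: -2.
Net change = -2 − (+2) = -4.

-4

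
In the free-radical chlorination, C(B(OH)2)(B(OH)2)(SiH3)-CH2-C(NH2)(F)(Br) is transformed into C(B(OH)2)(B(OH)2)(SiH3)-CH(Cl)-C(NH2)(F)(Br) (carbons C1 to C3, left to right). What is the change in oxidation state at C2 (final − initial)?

Before: C2 has 2 bonds to C, 2 bonds to H → oxidation state -2.
After: C2 has 2 bonds to C, 1 bond to H, 1 bond to Cl → oxidation state 0.
Δ = 0 − (-2) = +2, so this is an oxidation at C2.

+2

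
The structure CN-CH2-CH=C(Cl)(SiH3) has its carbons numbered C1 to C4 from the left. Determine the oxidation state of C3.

Count +1 for every bond to an atom more electronegative than carbon and −1 for every bond to one less electronegative; C–C bonds are 0.
C3 has one bond to C (0), a double bond to C (2×0 = 0), one bond to H (-1).
Oxidation state = 0 + 0 − 1 = -1.

-1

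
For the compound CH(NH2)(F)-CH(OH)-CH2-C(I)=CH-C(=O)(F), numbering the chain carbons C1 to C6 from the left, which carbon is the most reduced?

Tallying each carbon's bonds:
C1: 1C, 1H, 1N, 1F → 0 − 1 + 1 + 1 = +1
C2: 2C, 1H, 1O → 0 − 1 + 1 = 0
C3: 2C, 2H → 0 − 2 = -2
C4: 3C, 1I → 0 + 1 = +1
C5: 3C, 1H → 0 − 1 = -1
C6: 1C, 2O, 1F → 0 + 2 + 1 = +3
The most reduced carbon is C3 at -2.

C3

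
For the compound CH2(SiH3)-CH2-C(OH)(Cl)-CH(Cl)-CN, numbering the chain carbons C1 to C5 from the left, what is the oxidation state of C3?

+2

Count +1 for every bond to an atom more electronegative than carbon and −1 for every bond to one less electronegative; C–C bonds are 0.
C3 has one bond to C (0), one bond to C (0), one bond to O (+1), one bond to Cl (+1).
Oxidation state = 0 + 0 + 1 + 1 = +2.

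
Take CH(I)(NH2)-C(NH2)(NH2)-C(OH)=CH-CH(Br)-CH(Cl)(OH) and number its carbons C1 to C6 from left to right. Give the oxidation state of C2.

C2 has one bond to C (0), one bond to C (0), one bond to N (+1), one bond to N (+1).
Oxidation state = 0 + 0 + 1 + 1 = +2.

+2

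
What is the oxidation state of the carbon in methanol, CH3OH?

The carbon has one bond to H (-1), one bond to H (-1), one bond to H (-1), one bond to O (+1).
Oxidation state = -1 − 1 − 1 + 1 = -2.

-2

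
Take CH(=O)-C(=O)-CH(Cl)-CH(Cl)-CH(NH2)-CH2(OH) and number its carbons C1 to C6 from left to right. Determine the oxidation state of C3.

0

Count +1 for every bond to an atom more electronegative than carbon and −1 for every bond to one less electronegative; C–C bonds are 0.
C3 has one bond to C (0), one bond to C (0), one bond to H (-1), one bond to Cl (+1).
Oxidation state = 0 + 0 − 1 + 1 = 0.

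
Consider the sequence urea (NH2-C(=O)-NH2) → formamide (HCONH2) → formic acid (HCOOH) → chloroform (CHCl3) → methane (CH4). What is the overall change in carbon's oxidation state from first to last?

-8

Carbon oxidation states along the series — urea: +4, formamide: +2, formic acid: +2, chloroform: +2, methane: -4.
Net change = -4 − (+4) = -8.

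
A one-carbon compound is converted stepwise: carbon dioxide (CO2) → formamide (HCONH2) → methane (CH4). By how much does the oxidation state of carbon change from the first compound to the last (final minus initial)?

-8

Carbon oxidation states along the series — carbon dioxide: +4, formamide: +2, methane: -4.
Net change = -4 − (+4) = -8.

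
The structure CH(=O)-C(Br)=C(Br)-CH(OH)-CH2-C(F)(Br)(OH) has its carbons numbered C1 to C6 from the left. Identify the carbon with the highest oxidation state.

Tallying each carbon's bonds:
C1: 1C, 1H, 2O → 0 − 1 + 2 = +1
C2: 3C, 1Br → 0 + 1 = +1
C3: 3C, 1Br → 0 + 1 = +1
C4: 2C, 1H, 1O → 0 − 1 + 1 = 0
C5: 2C, 2H → 0 − 2 = -2
C6: 1C, 1O, 1F, 1Br → 0 + 1 + 1 + 1 = +3
The most oxidised carbon is C6 at +3.

C6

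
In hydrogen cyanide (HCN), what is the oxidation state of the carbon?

The carbon has one bond to H (-1), a triple bond to N (3×+1 = +3).
Oxidation state = -1 + 3 = +2.

+2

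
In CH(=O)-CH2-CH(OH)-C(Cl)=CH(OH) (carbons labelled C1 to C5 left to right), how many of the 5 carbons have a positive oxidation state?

2

Bonds to more-electronegative neighbours contribute +1 each, bonds to H or metals contribute −1 each, and C–C bonds contribute 0. Tallying each carbon:
C1: 1C, 1H, 2O → 0 − 1 + 2 = +1
C2: 2C, 2H → 0 − 2 = -2
C3: 2C, 1H, 1O → 0 − 1 + 1 = 0
C4: 3C, 1Cl → 0 + 1 = +1
C5: 2C, 1H, 1O → 0 − 1 + 1 = 0
2 carbons (C1, C4) meet the condition.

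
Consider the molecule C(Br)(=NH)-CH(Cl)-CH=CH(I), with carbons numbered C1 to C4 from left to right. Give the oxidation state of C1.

Assign +1 per bond to O/N/halogen, −1 per bond to H or an electropositive element, and 0 per bond to carbon.
C1 has one bond to C (0), one bond to Br (+1), a double bond to N (2×+1 = +2).
Oxidation state = 0 + 1 + 2 = +3.

+3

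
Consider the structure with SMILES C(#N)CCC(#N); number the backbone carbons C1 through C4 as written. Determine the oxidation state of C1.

Each bond to a more electronegative atom (O, N, halogen) counts +1, each bond to a less electronegative atom (H, metal, B, Si) counts −1, and each C–C bond counts 0.
C1 has one bond to C (0), a triple bond to N (3×+1 = +3).
Oxidation state = 0 + 3 = +3.

+3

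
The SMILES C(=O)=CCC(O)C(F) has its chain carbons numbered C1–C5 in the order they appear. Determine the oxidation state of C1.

+2

Bonds to more-electronegative neighbours contribute +1 each, bonds to H or metals contribute −1 each, and C–C bonds contribute 0.
C1 has a double bond to C (2×0 = 0), a double bond to O (2×+1 = +2).
Oxidation state = 0 + 2 = +2.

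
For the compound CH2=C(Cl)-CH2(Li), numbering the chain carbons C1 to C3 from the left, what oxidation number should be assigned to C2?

+1

Each bond to a more electronegative atom (O, N, halogen) counts +1, each bond to a less electronegative atom (H, metal, B, Si) counts −1, and each C–C bond counts 0.
C2 has a double bond to C (2×0 = 0), one bond to C (0), one bond to Cl (+1).
Oxidation state = 0 + 0 + 1 = +1.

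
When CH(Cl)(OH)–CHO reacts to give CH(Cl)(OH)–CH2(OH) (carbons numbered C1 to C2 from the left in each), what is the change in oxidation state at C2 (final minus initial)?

-2

Before: C2 has 1 bond to C, 1 bond to H, 2 bonds to O → oxidation state +1.
After: C2 has 1 bond to C, 2 bonds to H, 1 bond to O → oxidation state -1.
Δ = -1 − (+1) = -2, so this is a reduction at C2.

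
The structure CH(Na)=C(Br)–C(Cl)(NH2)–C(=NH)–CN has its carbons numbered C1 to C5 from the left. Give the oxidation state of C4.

Each bond to a more electronegative atom (O, N, halogen) counts +1, each bond to a less electronegative atom (H, metal, B, Si) counts −1, and each C–C bond counts 0.
C4 has one bond to C (0), one bond to C (0), a double bond to N (2×+1 = +2).
Oxidation state = 0 + 0 + 2 = +2.

+2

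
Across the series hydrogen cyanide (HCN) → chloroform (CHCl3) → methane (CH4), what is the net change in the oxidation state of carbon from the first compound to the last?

Carbon oxidation states along the series — hydrogen cyanide: +2, chloroform: +2, methane: -4.
Net change = -4 − (+2) = -6.

-6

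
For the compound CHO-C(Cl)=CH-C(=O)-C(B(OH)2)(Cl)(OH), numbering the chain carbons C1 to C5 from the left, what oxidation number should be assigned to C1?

Bonds to more-electronegative neighbours contribute +1 each, bonds to H or metals contribute −1 each, and C–C bonds contribute 0.
C1 has one bond to C (0), one bond to H (-1), a double bond to O (2×+1 = +2).
Oxidation state = 0 − 1 + 2 = +1.

+1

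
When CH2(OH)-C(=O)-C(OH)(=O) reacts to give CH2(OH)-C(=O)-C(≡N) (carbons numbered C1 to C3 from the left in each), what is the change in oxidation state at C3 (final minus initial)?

Before: C3 has 1 bond to C, 3 bonds to O → oxidation state +3.
After: C3 has 1 bond to C, 3 bonds to N → oxidation state +3.
Δ = +3 − (+3) = 0, so no net redox change at C3.

0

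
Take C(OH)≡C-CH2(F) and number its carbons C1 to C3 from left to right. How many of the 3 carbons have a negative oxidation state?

Tallying each carbon's bonds:
C1: 3C, 1O → 0 + 1 = +1
C2: 4C → 0 = 0
C3: 1C, 2H, 1F → 0 − 2 + 1 = -1
1 carbon (C3) meets the condition.

1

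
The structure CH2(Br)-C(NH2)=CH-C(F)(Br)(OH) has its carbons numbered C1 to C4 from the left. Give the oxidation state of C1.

-1

C1 has one bond to C (0), one bond to H (-1), one bond to Br (+1), one bond to H (-1).
Oxidation state = 0 − 1 + 1 − 1 = -1.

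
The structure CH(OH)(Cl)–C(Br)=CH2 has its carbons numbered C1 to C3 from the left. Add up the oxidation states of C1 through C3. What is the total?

Tallying each carbon's bonds:
C1: 1C, 1H, 1O, 1Cl → 0 − 1 + 1 + 1 = +1
C2: 3C, 1Br → 0 + 1 = +1
C3: 2C, 2H → 0 − 2 = -2
Sum = +1 + 1 − 2 = 0.

0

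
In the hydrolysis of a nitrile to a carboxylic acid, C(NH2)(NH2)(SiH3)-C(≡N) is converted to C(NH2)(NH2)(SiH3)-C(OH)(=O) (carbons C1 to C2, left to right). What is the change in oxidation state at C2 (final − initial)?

0

Before: C2 has 1 bond to C, 3 bonds to N → oxidation state +3.
After: C2 has 1 bond to C, 3 bonds to O → oxidation state +3.
Δ = +3 − (+3) = 0, so no net redox change at C2.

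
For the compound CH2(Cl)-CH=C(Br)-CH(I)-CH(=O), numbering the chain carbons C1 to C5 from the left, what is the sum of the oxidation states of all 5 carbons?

0

Count +1 for every bond to an atom more electronegative than carbon and −1 for every bond to one less electronegative; C–C bonds are 0. Tallying each carbon:
C1: 1C, 2H, 1Cl → 0 − 2 + 1 = -1
C2: 3C, 1H → 0 − 1 = -1
C3: 3C, 1Br → 0 + 1 = +1
C4: 2C, 1H, 1I → 0 − 1 + 1 = 0
C5: 1C, 1H, 2O → 0 − 1 + 2 = +1
Sum = -1 − 1 + 1 + 0 + 1 = 0.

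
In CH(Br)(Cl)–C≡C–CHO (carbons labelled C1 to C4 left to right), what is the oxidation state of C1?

+1

Bonds to more-electronegative neighbours contribute +1 each, bonds to H or metals contribute −1 each, and C–C bonds contribute 0.
C1 has one bond to C (0), one bond to H (-1), one bond to Br (+1), one bond to Cl (+1).
Oxidation state = 0 − 1 + 1 + 1 = +1.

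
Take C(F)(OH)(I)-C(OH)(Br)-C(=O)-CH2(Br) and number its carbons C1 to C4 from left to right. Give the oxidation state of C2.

+2

C2 has one bond to C (0), one bond to C (0), one bond to O (+1), one bond to Br (+1).
Oxidation state = 0 + 0 + 1 + 1 = +2.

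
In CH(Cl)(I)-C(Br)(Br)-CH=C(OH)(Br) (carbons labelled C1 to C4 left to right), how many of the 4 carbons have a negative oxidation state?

1

Tallying each carbon's bonds:
C1: 1C, 1H, 1Cl, 1I → 0 − 1 + 1 + 1 = +1
C2: 2C, 2Br → 0 + 2 = +2
C3: 3C, 1H → 0 − 1 = -1
C4: 2C, 1O, 1Br → 0 + 1 + 1 = +2
1 carbon (C3) meets the condition.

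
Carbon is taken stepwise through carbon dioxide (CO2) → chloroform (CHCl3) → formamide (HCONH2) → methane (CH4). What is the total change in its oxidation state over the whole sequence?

-8

Carbon oxidation states along the series — carbon dioxide: +4, chloroform: +2, formamide: +2, methane: -4.
Net change = -4 − (+4) = -8.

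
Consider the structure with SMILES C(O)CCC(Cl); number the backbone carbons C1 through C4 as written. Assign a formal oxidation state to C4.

-1

Count +1 for every bond to an atom more electronegative than carbon and −1 for every bond to one less electronegative; C–C bonds are 0.
C4 has one bond to C (0), one bond to Cl (+1), one bond to H (-1), one bond to H (-1).
Oxidation state = 0 + 1 − 1 − 1 = -1.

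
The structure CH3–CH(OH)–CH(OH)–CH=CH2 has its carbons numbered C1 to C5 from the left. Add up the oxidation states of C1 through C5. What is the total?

Bonds to more-electronegative neighbours contribute +1 each, bonds to H or metals contribute −1 each, and C–C bonds contribute 0. Tallying each carbon:
C1: 1C, 3H → 0 − 3 = -3
C2: 2C, 1H, 1O → 0 − 1 + 1 = 0
C3: 2C, 1H, 1O → 0 − 1 + 1 = 0
C4: 3C, 1H → 0 − 1 = -1
C5: 2C, 2H → 0 − 2 = -2
Sum = -3 + 0 + 0 − 1 − 2 = -6.

-6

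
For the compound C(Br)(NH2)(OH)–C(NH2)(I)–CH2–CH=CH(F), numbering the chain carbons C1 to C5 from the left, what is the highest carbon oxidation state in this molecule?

+3

Tallying each carbon's bonds:
C1: 1C, 1O, 1N, 1Br → 0 + 1 + 1 + 1 = +3
C2: 2C, 1N, 1I → 0 + 1 + 1 = +2
C3: 2C, 2H → 0 − 2 = -2
C4: 3C, 1H → 0 − 1 = -1
C5: 2C, 1H, 1F → 0 − 1 + 1 = 0
The highest value is +3.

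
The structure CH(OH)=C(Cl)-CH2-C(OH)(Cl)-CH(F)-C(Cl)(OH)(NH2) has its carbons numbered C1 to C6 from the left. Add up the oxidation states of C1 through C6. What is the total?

Tallying each carbon's bonds:
C1: 2C, 1H, 1O → 0 − 1 + 1 = 0
C2: 3C, 1Cl → 0 + 1 = +1
C3: 2C, 2H → 0 − 2 = -2
C4: 2C, 1O, 1Cl → 0 + 1 + 1 = +2
C5: 2C, 1H, 1F → 0 − 1 + 1 = 0
C6: 1C, 1O, 1N, 1Cl → 0 + 1 + 1 + 1 = +3
Sum = 0 + 1 − 2 + 2 + 0 + 3 = +4.

+4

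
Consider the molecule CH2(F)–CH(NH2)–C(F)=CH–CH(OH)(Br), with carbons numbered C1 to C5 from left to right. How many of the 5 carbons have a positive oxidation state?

Each bond to a more electronegative atom (O, N, halogen) counts +1, each bond to a less electronegative atom (H, metal, B, Si) counts −1, and each C–C bond counts 0. Tallying each carbon:
C1: 1C, 2H, 1F → 0 − 2 + 1 = -1
C2: 2C, 1H, 1N → 0 − 1 + 1 = 0
C3: 3C, 1F → 0 + 1 = +1
C4: 3C, 1H → 0 − 1 = -1
C5: 1C, 1H, 1O, 1Br → 0 − 1 + 1 + 1 = +1
2 carbons (C3, C5) meet the condition.

2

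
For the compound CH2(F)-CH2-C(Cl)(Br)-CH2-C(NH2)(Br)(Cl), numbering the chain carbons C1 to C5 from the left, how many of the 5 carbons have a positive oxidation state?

Bonds to more-electronegative neighbours contribute +1 each, bonds to H or metals contribute −1 each, and C–C bonds contribute 0. Tallying each carbon:
C1: 1C, 2H, 1F → 0 − 2 + 1 = -1
C2: 2C, 2H → 0 − 2 = -2
C3: 2C, 1Cl, 1Br → 0 + 1 + 1 = +2
C4: 2C, 2H → 0 − 2 = -2
C5: 1C, 1N, 1Cl, 1Br → 0 + 1 + 1 + 1 = +3
2 carbons (C3, C5) meet the condition.

2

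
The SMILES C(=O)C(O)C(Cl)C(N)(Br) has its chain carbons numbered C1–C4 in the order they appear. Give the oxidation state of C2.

0

Count +1 for every bond to an atom more electronegative than carbon and −1 for every bond to one less electronegative; C–C bonds are 0.
C2 has one bond to C (0), one bond to C (0), one bond to H (-1), one bond to O (+1).
Oxidation state = 0 + 0 − 1 + 1 = 0.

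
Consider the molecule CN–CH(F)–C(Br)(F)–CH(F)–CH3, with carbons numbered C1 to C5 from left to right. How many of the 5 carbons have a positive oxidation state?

Tallying each carbon's bonds:
C1: 1C, 3N → 0 + 3 = +3
C2: 2C, 1H, 1F → 0 − 1 + 1 = 0
C3: 2C, 1F, 1Br → 0 + 1 + 1 = +2
C4: 2C, 1H, 1F → 0 − 1 + 1 = 0
C5: 1C, 3H → 0 − 3 = -3
2 carbons (C1, C3) meet the condition.

2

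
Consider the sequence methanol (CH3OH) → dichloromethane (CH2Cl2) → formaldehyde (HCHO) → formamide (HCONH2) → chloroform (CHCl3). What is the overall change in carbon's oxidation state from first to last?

Carbon oxidation states along the series — methanol: -2, dichloromethane: 0, formaldehyde: 0, formamide: +2, chloroform: +2.
Net change = +2 − (-2) = +4.

+4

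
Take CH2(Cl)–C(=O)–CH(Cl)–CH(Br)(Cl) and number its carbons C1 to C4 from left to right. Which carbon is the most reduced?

C1

Tallying each carbon's bonds:
C1: 1C, 2H, 1Cl → 0 − 2 + 1 = -1
C2: 2C, 2O → 0 + 2 = +2
C3: 2C, 1H, 1Cl → 0 − 1 + 1 = 0
C4: 1C, 1H, 1Cl, 1Br → 0 − 1 + 1 + 1 = +1
The most reduced carbon is C1 at -1.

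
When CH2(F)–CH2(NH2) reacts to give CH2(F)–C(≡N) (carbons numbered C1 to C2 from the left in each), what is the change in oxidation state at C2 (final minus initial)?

+4

Before: C2 has 1 bond to C, 2 bonds to H, 1 bond to N → oxidation state -1.
After: C2 has 1 bond to C, 3 bonds to N → oxidation state +3.
Δ = +3 − (-1) = +4, so this is an oxidation at C2.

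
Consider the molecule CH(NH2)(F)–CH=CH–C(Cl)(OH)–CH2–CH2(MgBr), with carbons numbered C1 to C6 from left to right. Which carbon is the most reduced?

Tallying each carbon's bonds:
C1: 1C, 1H, 1N, 1F → 0 − 1 + 1 + 1 = +1
C2: 3C, 1H → 0 − 1 = -1
C3: 3C, 1H → 0 − 1 = -1
C4: 2C, 1O, 1Cl → 0 + 1 + 1 = +2
C5: 2C, 2H → 0 − 2 = -2
C6: 1C, 2H, 1Mg → 0 − 2 − 1 = -3
The most reduced carbon is C6 at -3.

C6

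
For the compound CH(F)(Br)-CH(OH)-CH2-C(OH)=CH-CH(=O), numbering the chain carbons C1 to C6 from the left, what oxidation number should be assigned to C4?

+1

C4 has one bond to C (0), a double bond to C (2×0 = 0), one bond to O (+1).
Oxidation state = 0 + 0 + 1 = +1.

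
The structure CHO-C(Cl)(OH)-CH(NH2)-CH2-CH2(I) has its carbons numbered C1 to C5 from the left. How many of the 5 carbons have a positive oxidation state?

Each bond to a more electronegative atom (O, N, halogen) counts +1, each bond to a less electronegative atom (H, metal, B, Si) counts −1, and each C–C bond counts 0. Tallying each carbon:
C1: 1C, 1H, 2O → 0 − 1 + 2 = +1
C2: 2C, 1O, 1Cl → 0 + 1 + 1 = +2
C3: 2C, 1H, 1N → 0 − 1 + 1 = 0
C4: 2C, 2H → 0 − 2 = -2
C5: 1C, 2H, 1I → 0 − 2 + 1 = -1
2 carbons (C1, C2) meet the condition.

2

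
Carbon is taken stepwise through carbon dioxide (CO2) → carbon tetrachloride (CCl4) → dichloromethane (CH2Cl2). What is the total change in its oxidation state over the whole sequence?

Carbon oxidation states along the series — carbon dioxide: +4, carbon tetrachloride: +4, dichloromethane: 0.
Net change = 0 − (+4) = -4.

-4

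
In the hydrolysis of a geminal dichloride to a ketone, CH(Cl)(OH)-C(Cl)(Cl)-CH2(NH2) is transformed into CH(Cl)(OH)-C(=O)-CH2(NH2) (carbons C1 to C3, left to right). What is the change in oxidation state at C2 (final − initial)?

0

Before: C2 has 2 bonds to C, 2 bonds to Cl → oxidation state +2.
After: C2 has 2 bonds to C, 2 bonds to O → oxidation state +2.
Δ = +2 − (+2) = 0, so no net redox change at C2.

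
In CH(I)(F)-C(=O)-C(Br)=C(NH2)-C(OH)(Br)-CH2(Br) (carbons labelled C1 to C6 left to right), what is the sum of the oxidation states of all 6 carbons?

Each bond to a more electronegative atom (O, N, halogen) counts +1, each bond to a less electronegative atom (H, metal, B, Si) counts −1, and each C–C bond counts 0. Tallying each carbon:
C1: 1C, 1H, 1F, 1I → 0 − 1 + 1 + 1 = +1
C2: 2C, 2O → 0 + 2 = +2
C3: 3C, 1Br → 0 + 1 = +1
C4: 3C, 1N → 0 + 1 = +1
C5: 2C, 1O, 1Br → 0 + 1 + 1 = +2
C6: 1C, 2H, 1Br → 0 − 2 + 1 = -1
Sum = +1 + 2 + 1 + 1 + 2 − 1 = +6.

+6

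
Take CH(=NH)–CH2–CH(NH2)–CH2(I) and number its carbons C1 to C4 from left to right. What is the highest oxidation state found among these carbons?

+1

Each bond to a more electronegative atom (O, N, halogen) counts +1, each bond to a less electronegative atom (H, metal, B, Si) counts −1, and each C–C bond counts 0. Tallying each carbon:
C1: 1C, 1H, 2N → 0 − 1 + 2 = +1
C2: 2C, 2H → 0 − 2 = -2
C3: 2C, 1H, 1N → 0 − 1 + 1 = 0
C4: 1C, 2H, 1I → 0 − 2 + 1 = -1
The highest value is +1.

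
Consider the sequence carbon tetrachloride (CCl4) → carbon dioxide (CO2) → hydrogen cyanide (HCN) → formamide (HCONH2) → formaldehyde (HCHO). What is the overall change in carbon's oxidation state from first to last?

Carbon oxidation states along the series — carbon tetrachloride: +4, carbon dioxide: +4, hydrogen cyanide: +2, formamide: +2, formaldehyde: 0.
Net change = 0 − (+4) = -4.

-4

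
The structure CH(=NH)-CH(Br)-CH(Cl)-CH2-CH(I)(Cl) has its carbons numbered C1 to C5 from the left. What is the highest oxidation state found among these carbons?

Each bond to a more electronegative atom (O, N, halogen) counts +1, each bond to a less electronegative atom (H, metal, B, Si) counts −1, and each C–C bond counts 0. Tallying each carbon:
C1: 1C, 1H, 2N → 0 − 1 + 2 = +1
C2: 2C, 1H, 1Br → 0 − 1 + 1 = 0
C3: 2C, 1H, 1Cl → 0 − 1 + 1 = 0
C4: 2C, 2H → 0 − 2 = -2
C5: 1C, 1H, 1Cl, 1I → 0 − 1 + 1 + 1 = +1
The highest value is +1.

+1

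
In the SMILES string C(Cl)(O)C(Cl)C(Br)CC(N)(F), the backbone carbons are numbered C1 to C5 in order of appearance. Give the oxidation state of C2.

Count +1 for every bond to an atom more electronegative than carbon and −1 for every bond to one less electronegative; C–C bonds are 0.
C2 has one bond to C (0), one bond to C (0), one bond to H (-1), one bond to Cl (+1).
Oxidation state = 0 + 0 − 1 + 1 = 0.

0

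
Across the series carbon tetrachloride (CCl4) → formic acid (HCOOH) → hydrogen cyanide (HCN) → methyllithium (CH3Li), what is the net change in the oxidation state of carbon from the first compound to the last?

Carbon oxidation states along the series — carbon tetrachloride: +4, formic acid: +2, hydrogen cyanide: +2, methyllithium: -4.
Net change = -4 − (+4) = -8.

-8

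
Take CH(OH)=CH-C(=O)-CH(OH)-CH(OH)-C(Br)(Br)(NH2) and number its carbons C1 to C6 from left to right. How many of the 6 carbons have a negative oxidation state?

Tallying each carbon's bonds:
C1: 2C, 1H, 1O → 0 − 1 + 1 = 0
C2: 3C, 1H → 0 − 1 = -1
C3: 2C, 2O → 0 + 2 = +2
C4: 2C, 1H, 1O → 0 − 1 + 1 = 0
C5: 2C, 1H, 1O → 0 − 1 + 1 = 0
C6: 1C, 1N, 2Br → 0 + 1 + 2 = +3
1 carbon (C2) meets the condition.

1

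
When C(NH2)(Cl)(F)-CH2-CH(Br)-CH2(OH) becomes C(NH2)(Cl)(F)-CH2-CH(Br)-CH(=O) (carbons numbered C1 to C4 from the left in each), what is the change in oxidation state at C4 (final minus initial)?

+2

Before: C4 has 1 bond to C, 2 bonds to H, 1 bond to O → oxidation state -1.
After: C4 has 1 bond to C, 1 bond to H, 2 bonds to O → oxidation state +1.
Δ = +1 − (-1) = +2, so this is an oxidation at C4.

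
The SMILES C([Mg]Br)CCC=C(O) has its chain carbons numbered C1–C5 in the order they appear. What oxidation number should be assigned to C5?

C5 has a double bond to C (2×0 = 0), one bond to H (-1), one bond to O (+1).
Oxidation state = 0 − 1 + 1 = 0.

0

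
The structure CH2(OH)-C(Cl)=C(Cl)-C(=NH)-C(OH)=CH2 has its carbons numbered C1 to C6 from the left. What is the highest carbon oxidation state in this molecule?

+2

Tallying each carbon's bonds:
C1: 1C, 2H, 1O → 0 − 2 + 1 = -1
C2: 3C, 1Cl → 0 + 1 = +1
C3: 3C, 1Cl → 0 + 1 = +1
C4: 2C, 2N → 0 + 2 = +2
C5: 3C, 1O → 0 + 1 = +1
C6: 2C, 2H → 0 − 2 = -2
The highest value is +2.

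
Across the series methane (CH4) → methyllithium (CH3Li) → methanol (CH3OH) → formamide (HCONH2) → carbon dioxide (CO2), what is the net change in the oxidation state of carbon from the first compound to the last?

+8

Carbon oxidation states along the series — methane: -4, methyllithium: -4, methanol: -2, formamide: +2, carbon dioxide: +4.
Net change = +4 − (-4) = +8.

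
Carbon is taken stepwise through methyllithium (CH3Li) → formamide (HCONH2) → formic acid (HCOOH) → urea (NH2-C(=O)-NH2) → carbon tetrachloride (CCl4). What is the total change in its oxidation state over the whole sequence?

+8

Carbon oxidation states along the series — methyllithium: -4, formamide: +2, formic acid: +2, urea: +4, carbon tetrachloride: +4.
Net change = +4 − (-4) = +8.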